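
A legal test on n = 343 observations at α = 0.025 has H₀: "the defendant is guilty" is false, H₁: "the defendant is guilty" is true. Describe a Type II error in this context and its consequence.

Type II error: failing to reject H₀ when it is false — concluding that the defendant is guilty is not supported when in fact it is. Consequence: acquitting a guilty person.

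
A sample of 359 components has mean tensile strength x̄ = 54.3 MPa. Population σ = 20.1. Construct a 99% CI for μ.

CI = x̄ ± z*(σ/√n) = 54.3 ± 2.576(20.1/√359) = 54.3 ± 2.73 = (51.57, 57.03)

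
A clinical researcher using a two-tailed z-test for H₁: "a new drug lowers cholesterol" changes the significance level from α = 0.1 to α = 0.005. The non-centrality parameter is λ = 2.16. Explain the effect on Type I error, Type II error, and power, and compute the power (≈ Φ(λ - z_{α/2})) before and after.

Decreasing α from 0.1 to 0.005:
• Type I error rate decreases (α is the Type I rate by definition).
• Critical value moves from z_{α/2} = 1.645 to 2.807, so power = Φ(λ - z_{α/2}) goes from Φ(2.16 - 1.645) = 0.697 to Φ(2.16 - 2.807) = 0.259.
• Type II error rate β = 1 - power therefore increases (0.303 → 0.741).
Appropriate when false positives are costly — here, approving an ineffective drug — patients take a useless medication and may skip effective alternatives.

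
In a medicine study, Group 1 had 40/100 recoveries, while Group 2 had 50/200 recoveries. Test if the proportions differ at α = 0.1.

p̂₁ = 0.4, p̂₂ = 0.25, pooled p̂ = 0.3. z = 2.673. Critical: ±1.645. Reject H₀.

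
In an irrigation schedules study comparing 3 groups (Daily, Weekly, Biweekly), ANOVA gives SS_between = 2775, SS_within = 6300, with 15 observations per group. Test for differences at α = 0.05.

df_between = 2, df_within = 42. F = MS_between/MS_within = 1387.5/150.0 = 9.25. F_crit ≈ 3.22. Reject H₀. At least one mean differs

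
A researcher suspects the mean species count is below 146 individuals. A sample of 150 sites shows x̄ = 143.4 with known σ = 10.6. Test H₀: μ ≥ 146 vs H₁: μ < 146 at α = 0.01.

z = -3.004. Critical value: -2.33. Reject H₀.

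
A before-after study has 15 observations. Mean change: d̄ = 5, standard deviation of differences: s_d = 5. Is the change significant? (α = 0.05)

t = d̄/(s_d/√n) = 5/(5/√15) = 3.873. df = 14, critical t = ±2.145. Reject H₀.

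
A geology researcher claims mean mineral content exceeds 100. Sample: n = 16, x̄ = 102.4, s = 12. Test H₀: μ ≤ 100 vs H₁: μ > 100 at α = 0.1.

t = (102.4 - 100)/(12/√16) = 0.8, df = 15. Critical t = 1.341. Fail to reject H₀.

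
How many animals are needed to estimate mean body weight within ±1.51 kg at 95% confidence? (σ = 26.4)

n = (z*σ/E)² = (1.96×26.4/1.51)² = 1174.3 → n = 1175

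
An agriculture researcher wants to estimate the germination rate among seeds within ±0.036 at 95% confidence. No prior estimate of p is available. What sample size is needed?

Conservative approach: use p = 0.5 (maximizes p(1-p) = 0.25). n = z²(0.25)/E² = 1.96²×0.25/0.036² = 741.05 → n = 742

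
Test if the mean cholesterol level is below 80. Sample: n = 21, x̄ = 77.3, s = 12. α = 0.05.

t = (77.3 - 80)/(12/√21) = -1.031, df = 20. Critical t = -1.725. Fail to reject H₀.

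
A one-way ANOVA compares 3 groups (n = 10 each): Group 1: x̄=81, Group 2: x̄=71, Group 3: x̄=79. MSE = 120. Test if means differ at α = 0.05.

Grand mean = 77.0. SS_between = 560.0, MS_between = 280.0. F = 2.333, F_crit ≈ 3.354. Fail to reject H₀.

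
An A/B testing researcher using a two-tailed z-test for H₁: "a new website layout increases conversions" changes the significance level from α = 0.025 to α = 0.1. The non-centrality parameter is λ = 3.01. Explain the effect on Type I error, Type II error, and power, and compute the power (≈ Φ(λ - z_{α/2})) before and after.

Increasing α from 0.025 to 0.1:
• Type I error rate increases (α is the Type I rate by definition).
• Critical value moves from z_{α/2} = 2.241 to 1.645, so power = Φ(λ - z_{α/2}) goes from Φ(3.01 - 2.241) = 0.779 to Φ(3.01 - 1.645) = 0.914.
• Type II error rate β = 1 - power therefore decreases (0.221 → 0.086).
Appropriate when false negatives are costly — here, discarding a layout that would have improved conversions — lost revenue.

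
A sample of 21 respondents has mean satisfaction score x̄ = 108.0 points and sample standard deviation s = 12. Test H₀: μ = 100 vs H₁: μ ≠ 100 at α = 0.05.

t = (x̄ - μ₀)/(s/√n) = (108.0 - 100)/(12/√21) = 3.055. df = 20, critical t = ±2.086. Reject H₀.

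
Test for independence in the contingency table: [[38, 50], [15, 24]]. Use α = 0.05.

χ² = 0.248. df = 1, critical = 3.841. Fail to reject H₀. No evidence of dependence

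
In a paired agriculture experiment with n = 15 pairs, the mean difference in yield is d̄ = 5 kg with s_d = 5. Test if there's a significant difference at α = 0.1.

t = d̄/(s_d/√n) = 5/(5/√15) = 3.873. df = 14, critical t = ±1.761. Reject H₀.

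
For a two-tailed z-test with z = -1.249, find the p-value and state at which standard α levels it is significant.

p = 2·P(Z > |-1.249|) = 2·(1 - Φ(1.249)) ≈ 0.2117. Not significant at any standard level.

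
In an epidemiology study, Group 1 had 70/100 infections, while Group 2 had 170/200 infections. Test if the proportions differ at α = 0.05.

p̂₁ = 0.7, p̂₂ = 0.85, pooled p̂ = 0.8. z = -3.062. Critical: ±1.96. Reject H₀.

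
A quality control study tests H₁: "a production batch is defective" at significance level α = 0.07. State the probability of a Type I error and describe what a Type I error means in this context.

P(Type I error) = α = 0.07. A Type I error is rejecting H₀ when H₀ is actually true (false positive) — here, concluding that a production batch is defective when in fact this is not the case. Consequence: scrapping a good batch — wasted material and cost for no reason.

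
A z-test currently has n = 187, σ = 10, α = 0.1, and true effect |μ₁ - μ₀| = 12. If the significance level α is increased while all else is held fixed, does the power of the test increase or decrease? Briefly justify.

Power increases: a larger α lowers the critical value, so more of the H₁ sampling distribution falls in the rejection region.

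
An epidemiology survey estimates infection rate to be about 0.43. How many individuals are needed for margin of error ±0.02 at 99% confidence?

n = z²p(1-p)/E² = 2.576²×0.43×0.57/0.02² = 4066.1 → n = 4067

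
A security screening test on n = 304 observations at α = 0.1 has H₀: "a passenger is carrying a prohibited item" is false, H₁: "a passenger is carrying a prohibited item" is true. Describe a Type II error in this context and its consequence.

Type II error: failing to reject H₀ when it is false — concluding that a passenger is carrying a prohibited item is not supported when in fact it is. Consequence: letting a prohibited item through — security breach.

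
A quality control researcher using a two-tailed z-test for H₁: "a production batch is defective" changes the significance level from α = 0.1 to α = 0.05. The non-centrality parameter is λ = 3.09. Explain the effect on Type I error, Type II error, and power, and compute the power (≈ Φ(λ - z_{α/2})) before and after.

Decreasing α from 0.1 to 0.05:
• Type I error rate decreases (α is the Type I rate by definition).
• Critical value moves from z_{α/2} = 1.645 to 1.96, so power = Φ(λ - z_{α/2}) goes from Φ(3.09 - 1.645) = 0.926 to Φ(3.09 - 1.96) = 0.871.
• Type II error rate β = 1 - power therefore increases (0.074 → 0.129).
Appropriate when false positives are costly — here, scrapping a good batch — wasted material and cost for no reason.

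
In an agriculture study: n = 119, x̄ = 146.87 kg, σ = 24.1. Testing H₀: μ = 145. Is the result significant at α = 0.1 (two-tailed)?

z = (146.87 - 145)/(24.1/√119) = 0.846. Since |z| ≤ 1.645, not significant at α = 0.1.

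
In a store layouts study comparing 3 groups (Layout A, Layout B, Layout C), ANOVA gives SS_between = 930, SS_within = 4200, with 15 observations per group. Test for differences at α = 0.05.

df_between = 2, df_within = 42. F = MS_between/MS_within = 465.0/100.0 = 4.65. F_crit ≈ 3.22. Reject H₀. At least one mean differs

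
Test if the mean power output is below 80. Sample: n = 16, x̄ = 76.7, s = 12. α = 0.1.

t = (76.7 - 80)/(12/√16) = -1.1, df = 15. Critical t = -1.341. Fail to reject H₀.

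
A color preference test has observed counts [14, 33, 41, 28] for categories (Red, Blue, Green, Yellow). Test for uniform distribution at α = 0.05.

Expected = 29 each. χ² = Σ(O-E)²/E = 13.31. df = 3, critical value = 7.815. Reject H₀.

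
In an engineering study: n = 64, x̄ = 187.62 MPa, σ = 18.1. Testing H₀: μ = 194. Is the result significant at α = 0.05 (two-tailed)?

z = (187.62 - 194)/(18.1/√64) = -2.82. Since |z| > 1.96, significant at α = 0.05.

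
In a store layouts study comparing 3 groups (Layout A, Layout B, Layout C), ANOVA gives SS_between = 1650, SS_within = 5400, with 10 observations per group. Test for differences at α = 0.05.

df_between = 2, df_within = 27. F = MS_between/MS_within = 825.0/200.0 = 4.125. F_crit ≈ 3.354. Reject H₀. At least one mean differs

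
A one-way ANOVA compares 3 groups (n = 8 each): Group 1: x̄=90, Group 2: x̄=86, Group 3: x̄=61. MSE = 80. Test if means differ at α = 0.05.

Grand mean = 79.0. SS_between = 3952.0, MS_between = 1976.0. F = 24.7, F_crit ≈ 3.467. Reject H₀.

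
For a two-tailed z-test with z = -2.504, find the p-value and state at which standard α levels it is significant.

p = 2·P(Z > |-2.504|) = 2·(1 - Φ(2.504)) ≈ 0.0123. Significant at α = 0.1; Significant at α = 0.05.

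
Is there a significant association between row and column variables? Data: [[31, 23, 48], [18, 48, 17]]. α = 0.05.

χ² = 25.352. df = 2, critical = 5.991. Reject H₀. Variables are dependent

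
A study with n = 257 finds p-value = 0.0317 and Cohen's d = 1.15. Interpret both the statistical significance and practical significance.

Statistically significant (p = 0.0317 < 0.05). Cohen's d = 1.15 indicates a large effect size. Both statistical and practical significance should be considered.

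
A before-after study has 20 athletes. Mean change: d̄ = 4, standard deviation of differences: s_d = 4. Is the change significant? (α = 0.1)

t = d̄/(s_d/√n) = 4/(4/√20) = 4.472. df = 19, critical t = ±1.729. Reject H₀.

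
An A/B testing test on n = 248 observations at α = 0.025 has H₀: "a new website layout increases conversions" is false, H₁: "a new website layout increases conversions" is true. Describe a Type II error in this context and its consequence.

Type II error: failing to reject H₀ when it is false — concluding that a new website layout increases conversions is not supported when in fact it is. Consequence: discarding a layout that would have improved conversions — lost revenue.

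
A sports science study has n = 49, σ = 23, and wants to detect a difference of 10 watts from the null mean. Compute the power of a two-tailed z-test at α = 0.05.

SE = σ/√n = 23/√49 = 3.286. Non-centrality λ = d/SE = 10/3.286 = 3.043. Power ≈ Φ(λ - z_{α/2}) = Φ(3.043 - 1.96) = Φ(1.083) = 0.861.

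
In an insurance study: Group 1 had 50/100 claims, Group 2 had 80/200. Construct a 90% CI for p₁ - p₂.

p̂₁ = 0.5, p̂₂ = 0.4. Difference = 0.1. CI = (-0.0, 0.2)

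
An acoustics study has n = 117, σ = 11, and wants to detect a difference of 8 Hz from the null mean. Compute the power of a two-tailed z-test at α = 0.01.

SE = σ/√n = 11/√117 = 1.017. Non-centrality λ = d/SE = 8/1.017 = 7.867. Power ≈ Φ(λ - z_{α/2}) = Φ(7.867 - 2.576) = Φ(5.291) = 1.0.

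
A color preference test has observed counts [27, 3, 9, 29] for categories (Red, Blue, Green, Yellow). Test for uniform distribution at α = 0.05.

Expected = 17 each. χ² = Σ(O-E)²/E = 29.647. df = 3, critical value = 7.815. Reject H₀.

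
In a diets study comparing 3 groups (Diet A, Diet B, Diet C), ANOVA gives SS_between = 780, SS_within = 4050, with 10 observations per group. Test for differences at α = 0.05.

df_between = 2, df_within = 27. F = MS_between/MS_within = 390.0/150.0 = 2.6. F_crit ≈ 3.354. Fail to reject H₀.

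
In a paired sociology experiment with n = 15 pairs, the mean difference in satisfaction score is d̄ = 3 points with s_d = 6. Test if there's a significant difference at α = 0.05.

t = d̄/(s_d/√n) = 3/(6/√15) = 1.936. df = 14, critical t = ±2.145. Fail to reject H₀.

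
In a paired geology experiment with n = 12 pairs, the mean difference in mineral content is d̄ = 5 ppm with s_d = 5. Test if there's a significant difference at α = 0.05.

t = d̄/(s_d/√n) = 5/(5/√12) = 3.464. df = 11, critical t = ±2.201. Reject H₀.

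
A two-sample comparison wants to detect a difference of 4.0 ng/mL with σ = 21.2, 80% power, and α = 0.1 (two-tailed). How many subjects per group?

n per group = 2(z_α/2 + z_β)²σ²/d² = 2×(1.645 + 0.84)²×21.2²/4.0² = 346.9 → n = 347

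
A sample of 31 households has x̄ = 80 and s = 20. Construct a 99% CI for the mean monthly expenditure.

CI = x̄ ± t*(s/√n) = 80 ± 2.75(20/√31) = (70.12, 89.88)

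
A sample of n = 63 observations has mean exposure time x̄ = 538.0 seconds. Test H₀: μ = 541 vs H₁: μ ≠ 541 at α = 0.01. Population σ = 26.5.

z = (x̄ - μ₀)/(σ/√n) = (538.0 - 541)/(26.5/√63) = -0.899. Critical value: ±2.576. Since |-0.899| ≤ 2.576, Fail to reject H₀.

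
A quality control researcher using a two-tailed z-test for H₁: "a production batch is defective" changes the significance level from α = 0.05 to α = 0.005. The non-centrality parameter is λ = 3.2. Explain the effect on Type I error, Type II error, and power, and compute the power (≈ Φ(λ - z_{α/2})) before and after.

Decreasing α from 0.05 to 0.005:
• Type I error rate decreases (α is the Type I rate by definition).
• Critical value moves from z_{α/2} = 1.96 to 2.807, so power = Φ(λ - z_{α/2}) goes from Φ(3.2 - 1.96) = 0.893 to Φ(3.2 - 2.807) = 0.653.
• Type II error rate β = 1 - power therefore increases (0.107 → 0.347).
Appropriate when false positives are costly — here, scrapping a good batch — wasted material and cost for no reason.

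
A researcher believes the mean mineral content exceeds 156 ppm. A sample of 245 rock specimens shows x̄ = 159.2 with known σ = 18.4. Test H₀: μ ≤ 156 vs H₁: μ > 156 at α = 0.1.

z = 2.722. Critical value: 1.28. Reject H₀.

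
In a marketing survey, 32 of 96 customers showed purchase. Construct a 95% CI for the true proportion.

p̂ = 0.333. CI = p̂ ± z*√(p̂(1-p̂)/n) = (0.239, 0.428)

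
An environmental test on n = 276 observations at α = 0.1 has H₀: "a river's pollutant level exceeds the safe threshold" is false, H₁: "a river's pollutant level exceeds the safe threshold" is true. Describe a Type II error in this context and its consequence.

Type II error: failing to reject H₀ when it is false — concluding that a river's pollutant level exceeds the safe threshold is not supported when in fact it is. Consequence: allowing unsafe pollution to continue.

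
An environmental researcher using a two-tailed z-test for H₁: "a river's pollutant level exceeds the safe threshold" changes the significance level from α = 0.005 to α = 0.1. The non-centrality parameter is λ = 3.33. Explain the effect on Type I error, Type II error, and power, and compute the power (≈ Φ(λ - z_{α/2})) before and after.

Increasing α from 0.005 to 0.1:
• Type I error rate increases (α is the Type I rate by definition).
• Critical value moves from z_{α/2} = 2.807 to 1.645, so power = Φ(λ - z_{α/2}) goes from Φ(3.33 - 2.807) = 0.7 to Φ(3.33 - 1.645) = 0.954.
• Type II error rate β = 1 - power therefore decreases (0.3 → 0.046).
Appropriate when false negatives are costly — here, allowing unsafe pollution to continue.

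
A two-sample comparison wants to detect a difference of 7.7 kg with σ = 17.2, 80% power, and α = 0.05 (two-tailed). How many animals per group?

n per group = 2(z_α/2 + z_β)²σ²/d² = 2×(1.96 + 0.84)²×17.2²/7.7² = 78.2 → n = 79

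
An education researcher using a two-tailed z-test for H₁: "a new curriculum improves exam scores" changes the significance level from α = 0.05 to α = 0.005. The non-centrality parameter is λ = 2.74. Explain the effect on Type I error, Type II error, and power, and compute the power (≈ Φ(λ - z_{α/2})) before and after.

Decreasing α from 0.05 to 0.005:
• Type I error rate decreases (α is the Type I rate by definition).
• Critical value moves from z_{α/2} = 1.96 to 2.807, so power = Φ(λ - z_{α/2}) goes from Φ(2.74 - 1.96) = 0.782 to Φ(2.74 - 2.807) = 0.473.
• Type II error rate β = 1 - power therefore increases (0.218 → 0.527).
Appropriate when false positives are costly — here, adopting a curriculum that gives no real benefit — disruption for nothing.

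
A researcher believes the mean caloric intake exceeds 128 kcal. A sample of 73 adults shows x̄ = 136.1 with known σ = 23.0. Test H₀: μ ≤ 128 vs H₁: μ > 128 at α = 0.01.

z = 3.009. Critical value: 2.33. Reject H₀.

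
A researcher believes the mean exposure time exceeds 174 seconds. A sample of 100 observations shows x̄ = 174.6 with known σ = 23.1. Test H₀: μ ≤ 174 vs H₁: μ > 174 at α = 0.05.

z = 0.26. Critical value: 1.645. Fail to reject H₀.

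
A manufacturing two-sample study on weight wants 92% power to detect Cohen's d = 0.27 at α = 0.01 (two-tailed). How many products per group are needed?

z_{α/2} = 2.576, z_β = Φ⁻¹(0.92) = 1.405. For small effect (d = 0.27): n per group = 2(z_{α/2} + z_β)²/d² = 2(2.576 + 1.405)²/0.27² = 434.8 → 435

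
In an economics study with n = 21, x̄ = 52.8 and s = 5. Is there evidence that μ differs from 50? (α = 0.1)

t = (x̄ - μ₀)/(s/√n) = (52.8 - 50)/(5/√21) = 2.566. df = 20, critical t = ±1.725. Reject H₀.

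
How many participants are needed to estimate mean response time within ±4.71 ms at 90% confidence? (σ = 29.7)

n = (z*σ/E)² = (1.645×29.7/4.71)² = 107.6 → n = 108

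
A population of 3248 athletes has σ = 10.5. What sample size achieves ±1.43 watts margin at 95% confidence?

Without FPC: n₀ = (1.96×10.5/1.43)² = 207.118. With FPC: n = n₀N/(n₀+N-1) = 194.8 → n = 195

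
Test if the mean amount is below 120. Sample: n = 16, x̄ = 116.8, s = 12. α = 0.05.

t = (116.8 - 120)/(12/√16) = -1.067, df = 15. Critical t = -1.753. Fail to reject H₀.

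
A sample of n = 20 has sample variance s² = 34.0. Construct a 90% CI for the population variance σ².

df = 19. χ²_{0.05} = 30.144, χ²_{0.95} = 10.117. CI for σ² = ((n-1)s²/χ²_{α/2}, (n-1)s²/χ²_{1-α/2}) = (19·34.0/30.144, 19·34.0/10.117) = (21.43, 63.85)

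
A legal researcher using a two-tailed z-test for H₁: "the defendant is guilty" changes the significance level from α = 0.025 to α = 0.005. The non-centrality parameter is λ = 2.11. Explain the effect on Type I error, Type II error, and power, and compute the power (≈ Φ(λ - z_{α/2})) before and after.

Decreasing α from 0.025 to 0.005:
• Type I error rate decreases (α is the Type I rate by definition).
• Critical value moves from z_{α/2} = 2.241 to 2.807, so power = Φ(λ - z_{α/2}) goes from Φ(2.11 - 2.241) = 0.448 to Φ(2.11 - 2.807) = 0.243.
• Type II error rate β = 1 - power therefore increases (0.552 → 0.757).
Appropriate when false positives are costly — here, convicting an innocent person.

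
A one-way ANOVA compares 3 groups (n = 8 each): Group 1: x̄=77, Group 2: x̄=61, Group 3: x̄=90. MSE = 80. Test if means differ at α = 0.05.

Grand mean = 76.0. SS_between = 3376.0, MS_between = 1688.0. F = 21.1, F_crit ≈ 3.467. Reject H₀.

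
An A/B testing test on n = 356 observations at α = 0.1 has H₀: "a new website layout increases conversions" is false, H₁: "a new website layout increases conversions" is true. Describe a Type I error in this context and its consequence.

Type I error: rejecting H₀ when it is true — concluding that a new website layout increases conversions when in fact it is not. Consequence: rolling out a layout that doesn't actually help — wasted engineering effort.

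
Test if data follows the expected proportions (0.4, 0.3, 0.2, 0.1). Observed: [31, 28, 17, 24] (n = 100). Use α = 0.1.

Expected: [40.0, 30.0, 20.0, 10.0]. χ² = 22.208. df = 3, critical = 6.251. Reject H₀.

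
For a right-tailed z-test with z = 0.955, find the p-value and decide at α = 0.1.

p = P(Z > 0.955) = 1 - Φ(0.955) ≈ 0.1698. Since p ≥ 0.1, fail to reject H₀ (not significant) at α = 0.1.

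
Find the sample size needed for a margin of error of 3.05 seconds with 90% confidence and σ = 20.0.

n = (z*σ/E)² = (1.645×20.0/3.05)² = 116.4 → n = 117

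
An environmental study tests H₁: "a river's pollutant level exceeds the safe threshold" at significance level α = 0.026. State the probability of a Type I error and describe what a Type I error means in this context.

P(Type I error) = α = 0.026. A Type I error is rejecting H₀ when H₀ is actually true (false positive) — here, concluding that a river's pollutant level exceeds the safe threshold when in fact this is not the case. Consequence: shutting down a compliant factory unnecessarily.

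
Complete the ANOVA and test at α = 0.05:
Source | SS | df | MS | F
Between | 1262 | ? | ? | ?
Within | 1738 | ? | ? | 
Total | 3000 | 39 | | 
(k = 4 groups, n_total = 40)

df_between = 3, df_within = 36. MS_between = 420.67, MS_within = 48.28. F = 8.713, F_crit ≈ 2.866. Reject H₀.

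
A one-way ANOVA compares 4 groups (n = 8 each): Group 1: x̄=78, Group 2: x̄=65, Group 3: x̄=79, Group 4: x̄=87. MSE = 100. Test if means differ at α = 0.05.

Grand mean = 77.25. SS_between = 1990.0, MS_between = 663.33. F = 6.633, F_crit ≈ 2.947. Reject H₀.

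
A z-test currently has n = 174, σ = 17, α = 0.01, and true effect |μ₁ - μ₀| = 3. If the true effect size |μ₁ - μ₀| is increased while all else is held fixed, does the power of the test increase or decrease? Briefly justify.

Power increases: a larger true effect increases the non-centrality λ = |μ₁ - μ₀|/(σ/√n).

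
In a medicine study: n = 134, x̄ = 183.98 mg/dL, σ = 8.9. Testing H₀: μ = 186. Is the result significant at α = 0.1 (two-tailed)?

z = (183.98 - 186)/(8.9/√134) = -2.627. Since |z| > 1.645, significant at α = 0.1.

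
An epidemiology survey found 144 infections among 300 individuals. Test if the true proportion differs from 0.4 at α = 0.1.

p̂ = 0.48, p₀ = 0.4. z = (p̂ - p₀)/√(p₀(1-p₀)/n) = 2.828. Critical: ±1.645. Reject H₀.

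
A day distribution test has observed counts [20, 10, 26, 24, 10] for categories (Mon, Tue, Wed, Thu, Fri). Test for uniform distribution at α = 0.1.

Expected = 18 each. χ² = Σ(O-E)²/E = 12.889. df = 4, critical value = 7.779. Reject H₀.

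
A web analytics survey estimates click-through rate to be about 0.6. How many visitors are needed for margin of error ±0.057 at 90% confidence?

n = z²p(1-p)/E² = 1.645²×0.6×0.4/0.057² = 199.9 → n = 200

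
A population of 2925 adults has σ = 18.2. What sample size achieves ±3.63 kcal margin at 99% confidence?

Without FPC: n₀ = (2.576×18.2/3.63)² = 166.81. With FPC: n = n₀N/(n₀+N-1) = 157.9 → n = 158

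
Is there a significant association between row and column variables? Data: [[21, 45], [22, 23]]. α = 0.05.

χ² = 3.286. df = 1, critical = 3.841. Fail to reject H₀. No evidence of dependence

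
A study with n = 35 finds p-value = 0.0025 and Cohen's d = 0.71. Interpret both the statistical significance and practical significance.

Statistically significant (p = 0.0025 < 0.05). Cohen's d = 0.71 indicates a medium effect size. Both statistical and practical significance should be considered.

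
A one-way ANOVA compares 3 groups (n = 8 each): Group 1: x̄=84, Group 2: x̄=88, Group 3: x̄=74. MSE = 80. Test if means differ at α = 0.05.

Grand mean = 82.0. SS_between = 832.0, MS_between = 416.0. F = 5.2, F_crit ≈ 3.467. Reject H₀.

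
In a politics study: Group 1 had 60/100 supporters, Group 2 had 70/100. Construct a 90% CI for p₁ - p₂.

p̂₁ = 0.6, p̂₂ = 0.7. Difference = -0.1. CI = (-0.21, 0.01)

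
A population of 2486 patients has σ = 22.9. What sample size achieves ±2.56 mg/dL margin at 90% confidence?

Without FPC: n₀ = (1.645×22.9/2.56)² = 216.532. With FPC: n = n₀N/(n₀+N-1) = 199.3 → n = 200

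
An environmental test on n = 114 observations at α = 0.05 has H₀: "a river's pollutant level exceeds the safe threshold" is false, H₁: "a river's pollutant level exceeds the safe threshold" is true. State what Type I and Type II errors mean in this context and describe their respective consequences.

Type I (false positive): concluding that a river's pollutant level exceeds the safe threshold when it is not — shutting down a compliant factory unnecessarily. Type II (false negative): failing to conclude that a river's pollutant level exceeds the safe threshold when it is — allowing unsafe pollution to continue. Which is costlier depends on domain priorities and is a judgement call rather than a statistical fact.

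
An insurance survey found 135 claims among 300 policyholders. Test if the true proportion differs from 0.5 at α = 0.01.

p̂ = 0.45, p₀ = 0.5. z = (p̂ - p₀)/√(p₀(1-p₀)/n) = -1.732. Critical: ±2.576. Fail to reject H₀.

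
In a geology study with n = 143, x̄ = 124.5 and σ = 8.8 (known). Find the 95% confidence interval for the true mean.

CI = x̄ ± z*(σ/√n) = 124.5 ± 1.96(8.8/√143) = 124.5 ± 1.44 = (123.06, 125.94)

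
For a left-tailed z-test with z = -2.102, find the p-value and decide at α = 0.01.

p = P(Z < -2.102) = Φ(-2.102) ≈ 0.0178. Since p ≥ 0.01, fail to reject H₀ (not significant) at α = 0.01.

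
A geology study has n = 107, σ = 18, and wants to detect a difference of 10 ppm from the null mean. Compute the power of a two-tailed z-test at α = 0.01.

SE = σ/√n = 18/√107 = 1.74. Non-centrality λ = d/SE = 10/1.74 = 5.747. Power ≈ Φ(λ - z_{α/2}) = Φ(5.747 - 2.576) = Φ(3.171) = 0.999.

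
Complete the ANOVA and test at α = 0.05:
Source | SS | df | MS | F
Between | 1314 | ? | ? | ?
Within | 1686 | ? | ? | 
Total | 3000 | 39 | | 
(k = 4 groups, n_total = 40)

df_between = 3, df_within = 36. MS_between = 438.0, MS_within = 46.83. F = 9.352, F_crit ≈ 2.866. Reject H₀.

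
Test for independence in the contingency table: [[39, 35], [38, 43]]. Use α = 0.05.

χ² = 0.518. df = 1, critical = 3.841. Fail to reject H₀. No evidence of dependence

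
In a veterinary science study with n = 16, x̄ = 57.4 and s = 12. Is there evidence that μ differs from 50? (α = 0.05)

t = (x̄ - μ₀)/(s/√n) = (57.4 - 50)/(12/√16) = 2.467. df = 15, critical t = ±2.131. Reject H₀.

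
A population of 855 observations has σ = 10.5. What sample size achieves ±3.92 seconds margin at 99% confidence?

Without FPC: n₀ = (2.576×10.5/3.92)² = 47.61. With FPC: n = n₀N/(n₀+N-1) = 45.1 → n = 46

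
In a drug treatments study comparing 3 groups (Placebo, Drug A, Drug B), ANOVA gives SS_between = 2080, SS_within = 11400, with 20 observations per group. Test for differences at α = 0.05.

df_between = 2, df_within = 57. F = MS_between/MS_within = 1040.0/200.0 = 5.2. F_crit ≈ 3.159. Reject H₀. At least one mean differs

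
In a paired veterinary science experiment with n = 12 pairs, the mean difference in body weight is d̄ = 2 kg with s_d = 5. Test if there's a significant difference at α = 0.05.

t = d̄/(s_d/√n) = 2/(5/√12) = 1.386. df = 11, critical t = ±2.201. Fail to reject H₀.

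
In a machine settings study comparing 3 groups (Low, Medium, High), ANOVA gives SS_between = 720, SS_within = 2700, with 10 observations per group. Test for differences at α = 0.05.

df_between = 2, df_within = 27. F = MS_between/MS_within = 360.0/100.0 = 3.6. F_crit ≈ 3.354. Reject H₀. At least one mean differs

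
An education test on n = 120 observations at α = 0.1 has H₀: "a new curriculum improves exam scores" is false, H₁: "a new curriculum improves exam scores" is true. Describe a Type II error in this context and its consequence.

Type II error: failing to reject H₀ when it is false — concluding that a new curriculum improves exam scores is not supported when in fact it is. Consequence: keeping the old curriculum when the new one would have helped students.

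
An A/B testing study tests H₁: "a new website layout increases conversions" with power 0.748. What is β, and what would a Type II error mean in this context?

β = 1 - power = 1 - 0.748 = 0.252. A Type II error is failing to reject H₀ when H₀ is false (false negative) — here, failing to conclude that a new website layout increases conversions when in fact it is true. Consequence: discarding a layout that would have improved conversions — lost revenue.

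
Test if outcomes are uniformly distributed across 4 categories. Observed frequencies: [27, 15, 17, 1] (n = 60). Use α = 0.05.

Expected = 15 each. χ² = Σ(O-E)²/E = 22.933. df = 3, critical value = 7.815. Reject H₀.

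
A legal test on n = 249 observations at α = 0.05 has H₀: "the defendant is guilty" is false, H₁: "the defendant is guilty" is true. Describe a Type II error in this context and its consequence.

Type II error: failing to reject H₀ when it is false — concluding that the defendant is guilty is not supported when in fact it is. Consequence: acquitting a guilty person.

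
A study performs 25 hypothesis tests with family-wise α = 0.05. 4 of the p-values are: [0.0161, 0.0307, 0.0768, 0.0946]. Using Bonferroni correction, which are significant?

Bonferroni α = 0.05/25 = 0.002. None of the given p-values are significant.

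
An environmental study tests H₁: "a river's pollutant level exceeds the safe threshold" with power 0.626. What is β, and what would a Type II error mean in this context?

β = 1 - power = 1 - 0.626 = 0.374. A Type II error is failing to reject H₀ when H₀ is false (false negative) — here, failing to conclude that a river's pollutant level exceeds the safe threshold when in fact it is true. Consequence: allowing unsafe pollution to continue.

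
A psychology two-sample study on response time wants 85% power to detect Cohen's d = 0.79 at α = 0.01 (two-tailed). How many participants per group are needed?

z_{α/2} = 2.576, z_β = Φ⁻¹(0.85) = 1.036. For medium effect (d = 0.79): n per group = 2(z_{α/2} + z_β)²/d² = 2(2.576 + 1.036)²/0.79² = 41.8 → 42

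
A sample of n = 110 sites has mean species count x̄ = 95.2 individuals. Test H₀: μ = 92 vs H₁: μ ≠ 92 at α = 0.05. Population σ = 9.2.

z = (x̄ - μ₀)/(σ/√n) = (95.2 - 92)/(9.2/√110) = 3.648. Critical value: ±1.96. Since |3.648| > 1.96, Reject H₀.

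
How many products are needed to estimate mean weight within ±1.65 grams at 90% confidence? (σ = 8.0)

n = (z*σ/E)² = (1.645×8.0/1.65)² = 63.6 → n = 64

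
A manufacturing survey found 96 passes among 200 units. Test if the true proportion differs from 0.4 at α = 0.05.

p̂ = 0.48, p₀ = 0.4. z = (p̂ - p₀)/√(p₀(1-p₀)/n) = 2.309. Critical: ±1.96. Reject H₀.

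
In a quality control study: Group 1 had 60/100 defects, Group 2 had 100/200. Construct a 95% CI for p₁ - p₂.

p̂₁ = 0.6, p̂₂ = 0.5. Difference = 0.1. CI = (-0.018, 0.218)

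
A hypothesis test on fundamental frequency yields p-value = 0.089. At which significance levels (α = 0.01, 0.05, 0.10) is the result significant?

p = 0.089. Significant at: α = 0.1.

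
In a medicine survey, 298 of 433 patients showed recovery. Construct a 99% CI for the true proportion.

p̂ = 0.688. CI = p̂ ± z*√(p̂(1-p̂)/n) = (0.631, 0.746)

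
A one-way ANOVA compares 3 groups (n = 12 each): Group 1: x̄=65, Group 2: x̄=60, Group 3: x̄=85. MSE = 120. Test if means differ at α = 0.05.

Grand mean = 70.0. SS_between = 4200.0, MS_between = 2100.0. F = 17.5, F_crit ≈ 3.285. Reject H₀.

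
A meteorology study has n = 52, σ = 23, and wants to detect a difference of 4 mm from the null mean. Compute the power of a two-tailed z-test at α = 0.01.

SE = σ/√n = 23/√52 = 3.19. Non-centrality λ = d/SE = 4/3.19 = 1.254. Power ≈ Φ(λ - z_{α/2}) = Φ(1.254 - 2.576) = Φ(-1.322) = 0.093.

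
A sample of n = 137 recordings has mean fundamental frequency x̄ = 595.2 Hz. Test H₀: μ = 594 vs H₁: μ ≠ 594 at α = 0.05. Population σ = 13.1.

z = (x̄ - μ₀)/(σ/√n) = (595.2 - 594)/(13.1/√137) = 1.072. Critical value: ±1.96. Since |1.072| ≤ 1.96, Fail to reject H₀.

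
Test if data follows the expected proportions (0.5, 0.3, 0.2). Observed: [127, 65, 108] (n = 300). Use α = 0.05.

Expected: [150.0, 90.0, 60.0]. χ² = 48.871. df = 2, critical = 5.991. Reject H₀.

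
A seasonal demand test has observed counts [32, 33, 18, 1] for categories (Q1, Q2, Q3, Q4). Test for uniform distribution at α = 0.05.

Expected = 21 each. χ² = Σ(O-E)²/E = 32.095. df = 3, critical value = 7.815. Reject H₀.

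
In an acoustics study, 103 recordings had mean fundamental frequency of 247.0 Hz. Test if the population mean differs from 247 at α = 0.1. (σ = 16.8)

z = (x̄ - μ₀)/(σ/√n) = (247.0 - 247)/(16.8/√103) = 0.0. Critical value: ±1.645. Since |0.0| ≤ 1.645, Fail to reject H₀.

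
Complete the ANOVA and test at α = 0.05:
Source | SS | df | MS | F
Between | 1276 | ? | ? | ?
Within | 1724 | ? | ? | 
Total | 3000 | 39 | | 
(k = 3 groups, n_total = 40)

df_between = 2, df_within = 37. MS_between = 638.0, MS_within = 46.59. F = 13.693, F_crit ≈ 3.252. Reject H₀.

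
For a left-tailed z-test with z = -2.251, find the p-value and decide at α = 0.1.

p = P(Z < -2.251) = Φ(-2.251) ≈ 0.0122. Since p < 0.1, reject H₀ (significant) at α = 0.1.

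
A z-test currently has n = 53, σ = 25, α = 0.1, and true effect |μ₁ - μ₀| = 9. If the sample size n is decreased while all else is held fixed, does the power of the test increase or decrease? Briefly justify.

Power decreases: a smaller n inflates the standard error σ/√n, pulling the sampling distribution under H₁ back toward the critical value.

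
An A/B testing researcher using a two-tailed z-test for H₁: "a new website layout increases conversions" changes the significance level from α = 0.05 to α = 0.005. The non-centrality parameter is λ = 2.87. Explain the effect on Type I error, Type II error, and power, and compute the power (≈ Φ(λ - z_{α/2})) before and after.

Decreasing α from 0.05 to 0.005:
• Type I error rate decreases (α is the Type I rate by definition).
• Critical value moves from z_{α/2} = 1.96 to 2.807, so power = Φ(λ - z_{α/2}) goes from Φ(2.87 - 1.96) = 0.819 to Φ(2.87 - 2.807) = 0.525.
• Type II error rate β = 1 - power therefore increases (0.181 → 0.475).
Appropriate when false positives are costly — here, rolling out a layout that doesn't actually help — wasted engineering effort.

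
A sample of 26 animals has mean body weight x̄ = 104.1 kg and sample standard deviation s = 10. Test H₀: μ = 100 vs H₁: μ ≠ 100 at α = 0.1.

t = (x̄ - μ₀)/(s/√n) = (104.1 - 100)/(10/√26) = 2.091. df = 25, critical t = ±1.708. Reject H₀.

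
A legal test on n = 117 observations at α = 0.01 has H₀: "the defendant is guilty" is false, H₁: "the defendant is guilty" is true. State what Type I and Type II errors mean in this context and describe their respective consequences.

Type I (false positive): concluding that the defendant is guilty when it is not — convicting an innocent person. Type II (false negative): failing to conclude that the defendant is guilty when it is — acquitting a guilty person. Which is costlier depends on domain priorities and is a judgement call rather than a statistical fact.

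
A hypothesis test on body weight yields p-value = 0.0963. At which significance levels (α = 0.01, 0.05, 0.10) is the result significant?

p = 0.0963. Significant at: α = 0.1.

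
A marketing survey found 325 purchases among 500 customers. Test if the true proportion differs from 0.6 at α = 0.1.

p̂ = 0.65, p₀ = 0.6. z = (p̂ - p₀)/√(p₀(1-p₀)/n) = 2.282. Critical: ±1.645. Reject H₀.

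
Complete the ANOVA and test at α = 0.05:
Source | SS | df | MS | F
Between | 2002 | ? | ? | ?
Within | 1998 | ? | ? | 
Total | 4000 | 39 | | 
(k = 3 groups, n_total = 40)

df_between = 2, df_within = 37. MS_between = 1001.0, MS_within = 54.0. F = 18.537, F_crit ≈ 3.252. Reject H₀.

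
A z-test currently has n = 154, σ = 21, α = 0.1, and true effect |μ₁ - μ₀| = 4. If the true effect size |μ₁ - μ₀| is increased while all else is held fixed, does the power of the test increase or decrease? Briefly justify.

Power increases: a larger true effect increases the non-centrality λ = |μ₁ - μ₀|/(σ/√n).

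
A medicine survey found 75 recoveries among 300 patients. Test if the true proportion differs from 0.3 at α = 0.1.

p̂ = 0.25, p₀ = 0.3. z = (p̂ - p₀)/√(p₀(1-p₀)/n) = -1.89. Critical: ±1.645. Reject H₀.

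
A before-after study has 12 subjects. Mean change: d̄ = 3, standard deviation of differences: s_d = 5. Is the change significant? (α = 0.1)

t = d̄/(s_d/√n) = 3/(5/√12) = 2.078. df = 11, critical t = ±1.796. Reject H₀.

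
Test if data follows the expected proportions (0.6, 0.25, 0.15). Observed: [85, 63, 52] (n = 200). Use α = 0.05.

Expected: [120.0, 50.0, 30.0]. χ² = 29.722. df = 2, critical = 5.991. Reject H₀.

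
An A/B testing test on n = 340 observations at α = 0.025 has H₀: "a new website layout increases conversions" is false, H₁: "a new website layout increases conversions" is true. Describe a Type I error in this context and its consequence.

Type I error: rejecting H₀ when it is true — concluding that a new website layout increases conversions when in fact it is not. Consequence: rolling out a layout that doesn't actually help — wasted engineering effort.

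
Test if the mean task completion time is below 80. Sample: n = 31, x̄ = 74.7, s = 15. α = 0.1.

t = (74.7 - 80)/(15/√31) = -1.967, df = 30. Critical t = -1.31. Reject H₀.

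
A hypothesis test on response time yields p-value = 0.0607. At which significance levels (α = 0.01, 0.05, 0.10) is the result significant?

p = 0.0607. Significant at: α = 0.1.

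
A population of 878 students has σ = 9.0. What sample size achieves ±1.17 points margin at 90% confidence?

Without FPC: n₀ = (1.645×9.0/1.17)² = 160.12. With FPC: n = n₀N/(n₀+N-1) = 135.6 → n = 136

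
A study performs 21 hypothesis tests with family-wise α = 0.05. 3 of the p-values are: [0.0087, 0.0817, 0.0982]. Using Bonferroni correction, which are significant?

Bonferroni α = 0.05/21 = 0.00238. None of the given p-values are significant.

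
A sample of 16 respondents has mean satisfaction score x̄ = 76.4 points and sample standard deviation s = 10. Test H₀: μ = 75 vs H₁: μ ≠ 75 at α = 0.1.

t = (x̄ - μ₀)/(s/√n) = (76.4 - 75)/(10/√16) = 0.56. df = 15, critical t = ±1.753. Fail to reject H₀.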